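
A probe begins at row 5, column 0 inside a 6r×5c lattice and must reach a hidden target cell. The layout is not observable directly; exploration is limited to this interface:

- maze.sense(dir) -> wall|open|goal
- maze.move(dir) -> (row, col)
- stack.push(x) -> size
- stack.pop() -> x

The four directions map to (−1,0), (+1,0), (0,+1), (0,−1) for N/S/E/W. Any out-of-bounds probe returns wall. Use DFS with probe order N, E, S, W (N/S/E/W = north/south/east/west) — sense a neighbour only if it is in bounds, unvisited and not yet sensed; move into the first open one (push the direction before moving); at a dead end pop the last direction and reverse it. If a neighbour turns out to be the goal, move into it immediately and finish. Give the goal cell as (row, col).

% sense dir='north'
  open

% push x='north'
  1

% move dir='north'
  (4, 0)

% sense dir='north'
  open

% push x='north'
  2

% move dir='north'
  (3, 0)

% sense dir='north'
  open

% push x='north'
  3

% move dir='north'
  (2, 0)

% sense dir='north'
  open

% push x='north'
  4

% move dir='north'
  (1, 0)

% sense dir='north'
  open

% push x='north'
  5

% move dir='north'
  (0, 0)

% sense dir='east'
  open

% push x='east'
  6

% move dir='east'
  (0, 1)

% sense dir='east'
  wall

% sense dir='south'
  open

% push x='south'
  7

% move dir='south'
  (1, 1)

% sense dir='east'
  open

% push x='east'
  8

% move dir='east'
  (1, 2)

% sense dir='east'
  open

% push x='east'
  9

% move dir='east'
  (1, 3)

% sense dir='north'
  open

% push x='north'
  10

% move dir='north'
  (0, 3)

% sense dir='east'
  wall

% pop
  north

% move dir='south'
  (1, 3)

% sense dir='east'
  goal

% move dir='east'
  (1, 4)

Answer: (1, 4)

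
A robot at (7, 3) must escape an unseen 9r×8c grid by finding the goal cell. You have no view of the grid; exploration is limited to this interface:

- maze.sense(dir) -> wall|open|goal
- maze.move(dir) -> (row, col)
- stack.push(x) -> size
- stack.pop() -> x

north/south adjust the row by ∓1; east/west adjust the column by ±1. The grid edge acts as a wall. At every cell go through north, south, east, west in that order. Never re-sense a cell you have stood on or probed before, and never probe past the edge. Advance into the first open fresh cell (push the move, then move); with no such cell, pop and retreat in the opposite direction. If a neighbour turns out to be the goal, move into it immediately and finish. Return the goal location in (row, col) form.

[in] maze.sense dir=north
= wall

[in] maze.sense dir=south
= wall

[in] maze.sense dir=east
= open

[in] stack.push x=east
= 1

[in] maze.move dir=east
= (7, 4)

[in] maze.sense dir=north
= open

[in] stack.push x=north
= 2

[in] maze.move dir=north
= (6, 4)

[in] maze.sense dir=north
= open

[in] stack.push x=north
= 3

[in] maze.move dir=north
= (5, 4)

[in] maze.sense dir=north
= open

[in] stack.push x=north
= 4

[in] maze.move dir=north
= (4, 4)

[in] maze.sense dir=north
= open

[in] stack.push x=north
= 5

[in] maze.move dir=north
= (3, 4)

[in] maze.sense dir=north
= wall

[in] maze.sense dir=east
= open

[in] stack.push x=east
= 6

[in] maze.move dir=east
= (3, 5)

[in] maze.sense dir=north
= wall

[in] maze.sense dir=south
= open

[in] stack.push x=south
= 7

[in] maze.move dir=south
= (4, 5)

[in] maze.sense dir=south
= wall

[in] maze.sense dir=east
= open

[in] stack.push x=east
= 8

[in] maze.move dir=east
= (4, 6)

[in] maze.sense dir=north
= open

[in] stack.push x=north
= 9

[in] maze.move dir=north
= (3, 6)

[in] maze.sense dir=north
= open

[in] stack.push x=north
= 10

[in] maze.move dir=north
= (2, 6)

[in] maze.sense dir=north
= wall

[in] maze.sense dir=east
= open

[in] stack.push x=east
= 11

[in] maze.move dir=east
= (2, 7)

[in] maze.sense dir=north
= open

[in] stack.push x=north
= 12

[in] maze.move dir=north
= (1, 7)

[in] maze.sense dir=north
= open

[in] stack.push x=north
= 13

[in] maze.move dir=north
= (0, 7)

[in] maze.sense dir=west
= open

[in] stack.push x=west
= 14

[in] maze.move dir=west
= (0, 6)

[in] maze.sense dir=west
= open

[in] stack.push x=west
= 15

[in] maze.move dir=west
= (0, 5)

[in] maze.sense dir=south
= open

[in] stack.push x=south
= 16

[in] maze.move dir=south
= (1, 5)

[in] maze.sense dir=west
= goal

[in] maze.move dir=west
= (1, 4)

Answer: (1, 4)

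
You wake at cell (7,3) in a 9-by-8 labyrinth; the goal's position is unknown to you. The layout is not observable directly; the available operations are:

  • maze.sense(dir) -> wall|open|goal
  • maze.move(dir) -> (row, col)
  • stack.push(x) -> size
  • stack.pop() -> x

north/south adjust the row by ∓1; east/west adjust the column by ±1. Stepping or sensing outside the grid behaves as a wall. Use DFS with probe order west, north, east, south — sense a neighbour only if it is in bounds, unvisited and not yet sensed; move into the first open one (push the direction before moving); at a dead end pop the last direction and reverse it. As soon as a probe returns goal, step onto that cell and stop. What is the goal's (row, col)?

CALL maze.sense[dir: west]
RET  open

CALL stack.push[x: west]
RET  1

CALL maze.move[dir: west]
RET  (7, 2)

CALL maze.sense[dir: west]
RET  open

CALL stack.push[x: west]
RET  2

CALL maze.move[dir: west]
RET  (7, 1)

CALL maze.sense[dir: west]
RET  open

CALL stack.push[x: west]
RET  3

CALL maze.move[dir: west]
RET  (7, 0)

CALL maze.sense[dir: north]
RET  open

CALL stack.push[x: north]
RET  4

CALL maze.move[dir: north]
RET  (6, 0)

CALL maze.sense[dir: north]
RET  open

CALL stack.push[x: north]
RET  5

CALL maze.move[dir: north]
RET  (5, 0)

CALL maze.sense[dir: north]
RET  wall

CALL maze.sense[dir: east]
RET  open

CALL stack.push[x: east]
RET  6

CALL maze.move[dir: east]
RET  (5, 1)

CALL maze.sense[dir: north]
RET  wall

CALL maze.sense[dir: east]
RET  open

CALL stack.push[x: east]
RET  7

CALL maze.move[dir: east]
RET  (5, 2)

CALL maze.sense[dir: north]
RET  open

CALL stack.push[x: north]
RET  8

CALL maze.move[dir: north]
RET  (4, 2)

CALL maze.sense[dir: north]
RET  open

CALL stack.push[x: north]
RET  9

CALL maze.move[dir: north]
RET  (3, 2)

CALL maze.sense[dir: west]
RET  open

CALL stack.push[x: west]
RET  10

CALL maze.move[dir: west]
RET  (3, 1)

CALL maze.sense[dir: west]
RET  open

CALL stack.push[x: west]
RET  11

CALL maze.move[dir: west]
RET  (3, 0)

CALL maze.sense[dir: north]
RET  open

CALL stack.push[x: north]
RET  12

CALL maze.move[dir: north]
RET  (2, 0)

CALL maze.sense[dir: north]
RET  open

CALL stack.push[x: north]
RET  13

CALL maze.move[dir: north]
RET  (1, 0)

CALL maze.sense[dir: north]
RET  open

CALL stack.push[x: north]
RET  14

CALL maze.move[dir: north]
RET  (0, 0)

CALL maze.sense[dir: east]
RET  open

CALL stack.push[x: east]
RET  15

CALL maze.move[dir: east]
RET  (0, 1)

CALL maze.sense[dir: east]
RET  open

CALL stack.push[x: east]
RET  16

CALL maze.move[dir: east]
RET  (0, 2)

CALL maze.sense[dir: east]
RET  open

CALL stack.push[x: east]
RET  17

CALL maze.move[dir: east]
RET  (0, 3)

CALL maze.sense[dir: east]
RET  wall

CALL maze.sense[dir: south]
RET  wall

CALL stack.pop[]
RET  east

CALL maze.move[dir: west]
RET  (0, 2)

CALL maze.sense[dir: south]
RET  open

CALL stack.push[x: south]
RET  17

CALL maze.move[dir: south]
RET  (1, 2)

CALL maze.sense[dir: west]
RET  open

CALL stack.push[x: west]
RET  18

CALL maze.move[dir: west]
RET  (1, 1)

CALL maze.sense[dir: south]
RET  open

CALL stack.push[x: south]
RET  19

CALL maze.move[dir: south]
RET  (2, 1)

CALL maze.sense[dir: east]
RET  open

CALL stack.push[x: east]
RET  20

CALL maze.move[dir: east]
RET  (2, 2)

CALL maze.sense[dir: east]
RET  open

CALL stack.push[x: east]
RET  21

CALL maze.move[dir: east]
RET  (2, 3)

CALL maze.sense[dir: east]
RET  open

CALL stack.push[x: east]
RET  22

CALL maze.move[dir: east]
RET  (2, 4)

CALL maze.sense[dir: north]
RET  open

CALL stack.push[x: north]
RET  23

CALL maze.move[dir: north]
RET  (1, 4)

CALL maze.sense[dir: east]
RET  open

CALL stack.push[x: east]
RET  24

CALL maze.move[dir: east]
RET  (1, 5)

CALL maze.sense[dir: north]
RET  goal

CALL maze.move[dir: north]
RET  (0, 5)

Answer: (0, 5)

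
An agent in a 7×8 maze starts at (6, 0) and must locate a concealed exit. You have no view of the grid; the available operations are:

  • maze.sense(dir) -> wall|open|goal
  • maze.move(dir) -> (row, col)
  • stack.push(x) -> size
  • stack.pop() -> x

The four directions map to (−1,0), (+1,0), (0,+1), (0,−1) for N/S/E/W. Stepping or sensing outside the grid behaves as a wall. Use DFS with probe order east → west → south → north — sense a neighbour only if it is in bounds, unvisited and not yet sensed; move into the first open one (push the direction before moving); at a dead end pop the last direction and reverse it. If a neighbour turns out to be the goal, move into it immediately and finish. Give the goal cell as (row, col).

% sense dir→east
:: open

% push x→east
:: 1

% move dir→east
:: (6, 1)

% sense dir→east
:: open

% push x→east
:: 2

% move dir→east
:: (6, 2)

% sense dir→east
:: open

% push x→east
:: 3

% move dir→east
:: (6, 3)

% sense dir→east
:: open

% push x→east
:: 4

% move dir→east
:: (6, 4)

% sense dir→east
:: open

% push x→east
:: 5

% move dir→east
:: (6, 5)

% sense dir→east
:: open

% push x→east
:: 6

% move dir→east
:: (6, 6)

% sense dir→east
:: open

% push x→east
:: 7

% move dir→east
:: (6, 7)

% sense dir→north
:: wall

% pop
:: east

% move dir→west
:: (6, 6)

% sense dir→north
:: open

% push x→north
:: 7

% move dir→north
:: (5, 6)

% sense dir→west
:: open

% push x→west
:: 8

% move dir→west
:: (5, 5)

% sense dir→west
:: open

% push x→west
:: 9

% move dir→west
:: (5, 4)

% sense dir→west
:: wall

% sense dir→north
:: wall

% pop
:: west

% move dir→east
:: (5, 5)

% sense dir→north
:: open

% push x→north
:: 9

% move dir→north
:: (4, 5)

% sense dir→east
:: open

% push x→east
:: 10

% move dir→east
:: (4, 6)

% sense dir→east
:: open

% push x→east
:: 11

% move dir→east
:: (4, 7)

% sense dir→north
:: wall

% pop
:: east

% move dir→west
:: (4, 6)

% sense dir→north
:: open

% push x→north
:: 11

% move dir→north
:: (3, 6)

% sense dir→west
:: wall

% sense dir→north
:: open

% push x→north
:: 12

% move dir→north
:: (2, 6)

% sense dir→east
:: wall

% sense dir→west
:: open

% push x→west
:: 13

% move dir→west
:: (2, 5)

% sense dir→west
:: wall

% sense dir→north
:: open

% push x→north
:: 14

% move dir→north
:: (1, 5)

% sense dir→east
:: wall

% sense dir→west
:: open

% push x→west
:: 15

% move dir→west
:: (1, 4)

% sense dir→west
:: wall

% sense dir→north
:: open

% push x→north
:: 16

% move dir→north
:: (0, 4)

% sense dir→east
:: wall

% sense dir→west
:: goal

% move dir→west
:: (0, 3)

Answer: (0, 3)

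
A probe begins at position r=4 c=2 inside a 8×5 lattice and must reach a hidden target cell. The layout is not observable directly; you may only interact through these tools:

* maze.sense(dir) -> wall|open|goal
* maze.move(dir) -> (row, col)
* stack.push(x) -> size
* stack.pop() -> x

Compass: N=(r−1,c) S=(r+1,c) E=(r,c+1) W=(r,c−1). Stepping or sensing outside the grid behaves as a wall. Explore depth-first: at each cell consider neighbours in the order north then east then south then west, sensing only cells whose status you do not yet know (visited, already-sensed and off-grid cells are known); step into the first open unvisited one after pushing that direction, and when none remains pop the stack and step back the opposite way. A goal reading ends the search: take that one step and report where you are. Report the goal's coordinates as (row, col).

Act: sense[dir: north]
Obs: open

Act: push[x: north]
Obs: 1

Act: move[dir: north]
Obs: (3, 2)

Act: sense[dir: north]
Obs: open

Act: push[x: north]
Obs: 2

Act: move[dir: north]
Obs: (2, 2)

Act: sense[dir: north]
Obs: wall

Act: sense[dir: east]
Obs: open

Act: push[x: east]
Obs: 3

Act: move[dir: east]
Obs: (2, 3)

Act: sense[dir: north]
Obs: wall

Act: sense[dir: east]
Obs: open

Act: push[x: east]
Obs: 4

Act: move[dir: east]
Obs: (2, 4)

Act: sense[dir: north]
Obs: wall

Act: sense[dir: south]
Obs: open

Act: push[x: south]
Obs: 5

Act: move[dir: south]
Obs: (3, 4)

Act: sense[dir: south]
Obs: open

Act: push[x: south]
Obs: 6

Act: move[dir: south]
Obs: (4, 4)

Act: sense[dir: south]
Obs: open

Act: push[x: south]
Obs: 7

Act: move[dir: south]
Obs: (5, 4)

Act: sense[dir: south]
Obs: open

Act: push[x: south]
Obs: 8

Act: move[dir: south]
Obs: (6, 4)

Act: sense[dir: south]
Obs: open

Act: push[x: south]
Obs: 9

Act: move[dir: south]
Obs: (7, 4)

Act: sense[dir: west]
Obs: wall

Act: pop[]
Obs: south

Act: move[dir: north]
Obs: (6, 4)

Act: sense[dir: west]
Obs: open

Act: push[x: west]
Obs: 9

Act: move[dir: west]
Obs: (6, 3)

Act: sense[dir: north]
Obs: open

Act: push[x: north]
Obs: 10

Act: move[dir: north]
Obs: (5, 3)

Act: sense[dir: north]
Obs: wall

Act: sense[dir: west]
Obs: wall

Act: pop[]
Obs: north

Act: move[dir: south]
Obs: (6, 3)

Act: sense[dir: west]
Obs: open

Act: push[x: west]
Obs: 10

Act: move[dir: west]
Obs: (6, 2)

Act: sense[dir: south]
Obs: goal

Act: move[dir: south]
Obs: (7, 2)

Answer: (7, 2)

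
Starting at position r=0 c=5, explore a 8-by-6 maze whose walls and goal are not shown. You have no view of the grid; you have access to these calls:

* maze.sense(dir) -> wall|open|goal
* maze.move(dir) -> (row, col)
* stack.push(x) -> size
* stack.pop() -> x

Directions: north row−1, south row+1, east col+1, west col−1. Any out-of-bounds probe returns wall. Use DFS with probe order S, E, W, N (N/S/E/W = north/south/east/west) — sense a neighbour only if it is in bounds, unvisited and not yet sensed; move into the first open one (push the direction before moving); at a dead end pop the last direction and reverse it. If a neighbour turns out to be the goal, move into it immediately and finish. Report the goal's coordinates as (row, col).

// 1. maze.sense(south) => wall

// 2. maze.sense(west) => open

// 3. stack.push(west) => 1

// 4. maze.move(west) => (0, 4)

// 5. maze.sense(south) => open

// 6. stack.push(south) => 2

// 7. maze.move(south) => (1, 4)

// 8. maze.sense(south) => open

// 9. stack.push(south) => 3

// 10. maze.move(south) => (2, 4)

// 11. maze.sense(south) => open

// 12. stack.push(south) => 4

// 13. maze.move(south) => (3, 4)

// 14. maze.sense(south) => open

// 15. stack.push(south) => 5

// 16. maze.move(south) => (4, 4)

// 17. maze.sense(south) => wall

// 18. maze.sense(east) => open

// 19. stack.push(east) => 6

// 20. maze.move(east) => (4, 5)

// 21. maze.sense(south) => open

// 22. stack.push(south) => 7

// 23. maze.move(south) => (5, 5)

// 24. maze.sense(south) => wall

// 25. stack.pop() => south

// 26. maze.move(north) => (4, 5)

// 27. maze.sense(north) => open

// 28. stack.push(north) => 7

// 29. maze.move(north) => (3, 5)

// 30. maze.sense(north) => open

// 31. stack.push(north) => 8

// 32. maze.move(north) => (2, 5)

// 33. stack.pop() => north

// 34. maze.move(south) => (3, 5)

// 35. stack.pop() => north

// 36. maze.move(south) => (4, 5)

// 37. stack.pop() => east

// 38. maze.move(west) => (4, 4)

// 39. maze.sense(west) => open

// 40. stack.push(west) => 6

// 41. maze.move(west) => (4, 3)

// 42. maze.sense(south) => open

// 43. stack.push(south) => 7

// 44. maze.move(south) => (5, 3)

// 45. maze.sense(south) => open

// 46. stack.push(south) => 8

// 47. maze.move(south) => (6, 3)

// 48. maze.sense(south) => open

// 49. stack.push(south) => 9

// 50. maze.move(south) => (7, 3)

// 51. maze.sense(east) => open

// 52. stack.push(east) => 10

// 53. maze.move(east) => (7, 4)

// 54. maze.sense(east) => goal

// 55. maze.move(east) => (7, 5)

Answer: (7, 5)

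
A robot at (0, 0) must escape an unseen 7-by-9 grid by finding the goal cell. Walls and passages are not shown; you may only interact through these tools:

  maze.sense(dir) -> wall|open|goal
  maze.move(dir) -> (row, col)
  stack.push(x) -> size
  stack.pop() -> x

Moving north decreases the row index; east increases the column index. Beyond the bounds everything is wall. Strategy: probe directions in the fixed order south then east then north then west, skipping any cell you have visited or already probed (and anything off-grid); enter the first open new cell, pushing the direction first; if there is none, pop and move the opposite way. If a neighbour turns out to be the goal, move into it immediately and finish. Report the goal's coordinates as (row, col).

I call maze.sense passing dir: south, — result: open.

Then stack.push passing x: south, — result: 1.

I call maze.move passing dir: south, and get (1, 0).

Now I run maze.sense passing dir: south, which returns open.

Now I run stack.push passing x: south, giving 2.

I run maze.move passing dir: south, — result: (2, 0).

I invoke maze.sense passing dir: south, and see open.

I use stack.push passing x: south, and see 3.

Next I call maze.move passing dir: south, and see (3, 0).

Now I run maze.sense passing dir: south, — result: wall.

I invoke maze.sense passing dir: east, which returns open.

I try stack.push passing x: east, giving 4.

I invoke maze.move passing dir: east, — result: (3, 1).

I try maze.sense passing dir: south, yielding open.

I call stack.push passing x: south, → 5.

I use maze.move passing dir: south, giving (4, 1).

Using maze.sense passing dir: south, : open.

I call stack.push passing x: south, and see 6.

I run maze.move passing dir: south, yielding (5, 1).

Invoking maze.sense passing dir: south, and get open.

I try stack.push passing x: south, and get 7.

Using maze.move passing dir: south, and get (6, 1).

I try maze.sense passing dir: east, : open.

I invoke stack.push passing x: east, and get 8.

Invoking maze.move passing dir: east, → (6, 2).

Then maze.sense passing dir: east, and see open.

I invoke stack.push passing x: east, which returns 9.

I try maze.move passing dir: east, — result: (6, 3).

Invoking maze.sense passing dir: east, : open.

Invoking stack.push passing x: east, giving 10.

I run maze.move passing dir: east, giving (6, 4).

Calling maze.sense passing dir: east, and get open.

Calling stack.push passing x: east, — result: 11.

Next I call maze.move passing dir: east, → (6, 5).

I try maze.sense passing dir: east, and get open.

Invoking stack.push passing x: east, which returns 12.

Invoking maze.move passing dir: east, giving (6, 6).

I call maze.sense passing dir: east, which returns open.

Invoking stack.push passing x: east, yielding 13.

Using maze.move passing dir: east, and get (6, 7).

I run maze.sense passing dir: east, and see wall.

Calling maze.sense passing dir: north, and see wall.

Next I call stack.pop, : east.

I call maze.move passing dir: west, → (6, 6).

Now I run maze.sense passing dir: north, : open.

I call stack.push passing x: north, — result: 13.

Calling maze.move passing dir: north, which returns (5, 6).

Invoking maze.sense passing dir: north, — result: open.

I use stack.push passing x: north, and get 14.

I call maze.move passing dir: north, which returns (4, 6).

I try maze.sense passing dir: east, : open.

Now I run stack.push passing x: east, and observe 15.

I call maze.move passing dir: east, → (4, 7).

I call maze.sense passing dir: east, and observe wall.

Next I call maze.sense passing dir: north, and see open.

Now I run stack.push passing x: north, and observe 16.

Calling maze.move passing dir: north, and see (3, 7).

I call maze.sense passing dir: east, — result: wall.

Calling maze.sense passing dir: north, which returns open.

I run stack.push passing x: north, and get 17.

Now I run maze.move passing dir: north, → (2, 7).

I run maze.sense passing dir: east, : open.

Using stack.push passing x: east, and get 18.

I invoke maze.move passing dir: east, — result: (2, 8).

I run maze.sense passing dir: north, yielding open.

I try stack.push passing x: north, yielding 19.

Invoking maze.move passing dir: north, and observe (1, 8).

Invoking maze.sense passing dir: north, : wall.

I call maze.sense passing dir: west, — result: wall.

Invoking stack.pop, yielding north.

Next I call maze.move passing dir: south, giving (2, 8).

I try stack.pop(), yielding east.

Using maze.move passing dir: west, and get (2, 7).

I call maze.sense passing dir: west, and observe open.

Calling stack.push passing x: west, yielding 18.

I try maze.move passing dir: west, and see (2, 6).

Next I call maze.sense passing dir: south, giving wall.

Next I call maze.sense passing dir: north, giving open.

Now I run stack.push passing x: north, and see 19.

Next I call maze.move passing dir: north, which returns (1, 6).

I try maze.sense passing dir: north, — result: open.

I call stack.push passing x: north, and observe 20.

Calling maze.move passing dir: north, yielding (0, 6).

I invoke maze.sense passing dir: east, and get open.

I invoke stack.push passing x: east, which returns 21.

Then maze.move passing dir: east, which returns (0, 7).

Next I call stack.pop, and see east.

I use maze.move passing dir: west, which returns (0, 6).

Using maze.sense passing dir: west, — result: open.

Using stack.push passing x: west, yielding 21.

Calling maze.move passing dir: west, and get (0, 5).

Next I call maze.sense passing dir: south, and observe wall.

Using maze.sense passing dir: west, which returns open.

I run stack.push passing x: west, yielding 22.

I try maze.move passing dir: west, and get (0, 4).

Calling maze.sense passing dir: south, which returns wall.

I use maze.sense passing dir: west, yielding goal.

I call maze.move passing dir: west, → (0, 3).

Answer: (0, 3)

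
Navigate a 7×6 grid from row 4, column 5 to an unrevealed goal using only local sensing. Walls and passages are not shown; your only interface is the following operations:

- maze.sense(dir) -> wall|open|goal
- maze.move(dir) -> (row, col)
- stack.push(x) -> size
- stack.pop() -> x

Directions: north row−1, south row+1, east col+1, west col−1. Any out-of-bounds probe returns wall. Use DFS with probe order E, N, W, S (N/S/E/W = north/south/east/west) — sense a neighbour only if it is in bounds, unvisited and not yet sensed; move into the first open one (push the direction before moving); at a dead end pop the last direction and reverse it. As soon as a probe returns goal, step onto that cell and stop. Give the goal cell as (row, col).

CALL sense[dir=north]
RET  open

CALL push[x=north]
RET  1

CALL move[dir=north]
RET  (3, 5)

CALL sense[dir=north]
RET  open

CALL push[x=north]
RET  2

CALL move[dir=north]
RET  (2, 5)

CALL sense[dir=north]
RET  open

CALL push[x=north]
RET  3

CALL move[dir=north]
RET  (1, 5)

CALL sense[dir=north]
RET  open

CALL push[x=north]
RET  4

CALL move[dir=north]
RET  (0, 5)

CALL sense[dir=west]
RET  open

CALL push[x=west]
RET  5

CALL move[dir=west]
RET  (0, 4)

CALL sense[dir=west]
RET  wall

CALL sense[dir=south]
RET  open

CALL push[x=south]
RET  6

CALL move[dir=south]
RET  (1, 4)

CALL sense[dir=west]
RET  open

CALL push[x=west]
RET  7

CALL move[dir=west]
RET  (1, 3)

CALL sense[dir=west]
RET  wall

CALL sense[dir=south]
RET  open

CALL push[x=south]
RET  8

CALL move[dir=south]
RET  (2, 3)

CALL sense[dir=east]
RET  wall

CALL sense[dir=west]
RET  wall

CALL sense[dir=south]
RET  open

CALL push[x=south]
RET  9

CALL move[dir=south]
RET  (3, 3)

CALL sense[dir=east]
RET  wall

CALL sense[dir=west]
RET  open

CALL push[x=west]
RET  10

CALL move[dir=west]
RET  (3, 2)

CALL sense[dir=west]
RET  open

CALL push[x=west]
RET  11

CALL move[dir=west]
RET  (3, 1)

CALL sense[dir=north]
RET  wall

CALL sense[dir=west]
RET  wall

CALL sense[dir=south]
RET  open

CALL push[x=south]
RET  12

CALL move[dir=south]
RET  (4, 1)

CALL sense[dir=east]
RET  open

CALL push[x=east]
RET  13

CALL move[dir=east]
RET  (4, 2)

CALL sense[dir=east]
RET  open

CALL push[x=east]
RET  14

CALL move[dir=east]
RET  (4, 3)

CALL sense[dir=east]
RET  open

CALL push[x=east]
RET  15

CALL move[dir=east]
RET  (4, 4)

CALL sense[dir=south]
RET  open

CALL push[x=south]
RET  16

CALL move[dir=south]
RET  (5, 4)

CALL sense[dir=east]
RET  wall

CALL sense[dir=west]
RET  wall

CALL sense[dir=south]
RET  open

CALL push[x=south]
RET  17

CALL move[dir=south]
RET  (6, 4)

CALL sense[dir=east]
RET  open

CALL push[x=east]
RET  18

CALL move[dir=east]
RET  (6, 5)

CALL pop[]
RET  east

CALL move[dir=west]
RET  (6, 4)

CALL sense[dir=west]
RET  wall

CALL pop[]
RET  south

CALL move[dir=north]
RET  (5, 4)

CALL pop[]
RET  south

CALL move[dir=north]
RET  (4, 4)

CALL pop[]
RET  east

CALL move[dir=west]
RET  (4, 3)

CALL pop[]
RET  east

CALL move[dir=west]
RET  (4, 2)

CALL sense[dir=south]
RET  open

CALL push[x=south]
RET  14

CALL move[dir=south]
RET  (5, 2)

CALL sense[dir=west]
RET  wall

CALL sense[dir=south]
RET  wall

CALL pop[]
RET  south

CALL move[dir=north]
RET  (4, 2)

CALL pop[]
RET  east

CALL move[dir=west]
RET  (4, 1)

CALL sense[dir=west]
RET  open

CALL push[x=west]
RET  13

CALL move[dir=west]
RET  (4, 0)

CALL sense[dir=south]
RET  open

CALL push[x=south]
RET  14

CALL move[dir=south]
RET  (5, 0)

CALL sense[dir=south]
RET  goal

CALL move[dir=south]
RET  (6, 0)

Answer: (6, 0)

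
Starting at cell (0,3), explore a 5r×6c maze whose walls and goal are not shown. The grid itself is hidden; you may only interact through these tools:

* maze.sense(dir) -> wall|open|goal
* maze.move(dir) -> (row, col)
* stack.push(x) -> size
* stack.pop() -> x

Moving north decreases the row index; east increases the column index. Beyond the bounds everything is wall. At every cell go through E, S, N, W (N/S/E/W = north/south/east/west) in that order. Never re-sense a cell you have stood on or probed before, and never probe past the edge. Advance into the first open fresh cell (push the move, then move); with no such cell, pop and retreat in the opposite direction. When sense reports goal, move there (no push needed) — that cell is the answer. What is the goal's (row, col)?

I use maze.sense(east), — result: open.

Now I run stack.push(east), and get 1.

Invoking maze.move(east), yielding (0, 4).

I run maze.sense(east), giving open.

I call stack.push(east), — result: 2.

Using maze.move(east), → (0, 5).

Calling maze.sense(south), and observe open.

Then stack.push(south), and see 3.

Using maze.move(south), → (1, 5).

Now I run maze.sense(south), and get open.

Now I run stack.push(south), giving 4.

Next I call maze.move(south), and get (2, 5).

Calling maze.sense(south), — result: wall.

Invoking maze.sense(west), : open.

Using stack.push(west), yielding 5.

Then maze.move(west), and see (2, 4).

Next I call maze.sense(south), which returns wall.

Calling maze.sense(north), which returns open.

Invoking stack.push(north), yielding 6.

Invoking maze.move(north), — result: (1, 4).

I call maze.sense(west), — result: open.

Now I run stack.push(west), and observe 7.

I use maze.move(west), and see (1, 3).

Now I run maze.sense(south), and see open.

Calling stack.push(south), — result: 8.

I call maze.move(south), and get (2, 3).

I use maze.sense(south), — result: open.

I call stack.push(south), and see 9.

I call maze.move(south), which returns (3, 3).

Invoking maze.sense(south), and see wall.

Using maze.sense(west), : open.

I call stack.push(west), → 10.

I try maze.move(west), : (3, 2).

I run maze.sense(south), which returns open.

Then stack.push(south), and get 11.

Now I run maze.move(south), giving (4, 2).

I try maze.sense(west), — result: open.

Then stack.push(west), — result: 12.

Next I call maze.move(west), which returns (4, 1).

Next I call maze.sense(north), : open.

Using stack.push(north), : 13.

I use maze.move(north), which returns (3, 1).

Invoking maze.sense(north), and see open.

I run stack.push(north), : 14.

Calling maze.move(north), and see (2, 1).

Now I run maze.sense(east), → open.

Next I call stack.push(east), yielding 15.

Now I run maze.move(east), and get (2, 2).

I try maze.sense(north), and observe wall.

Next I call stack.pop(), and get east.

Invoking maze.move(west), → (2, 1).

I call maze.sense(north), and see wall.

I run maze.sense(west), and see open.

I use stack.push(west), and observe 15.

I use maze.move(west), yielding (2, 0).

Invoking maze.sense(south), and get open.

Using stack.push(south), and see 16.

Next I call maze.move(south), and observe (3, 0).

Calling maze.sense(south), and get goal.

Next I call maze.move(south), giving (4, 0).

Answer: (4, 0)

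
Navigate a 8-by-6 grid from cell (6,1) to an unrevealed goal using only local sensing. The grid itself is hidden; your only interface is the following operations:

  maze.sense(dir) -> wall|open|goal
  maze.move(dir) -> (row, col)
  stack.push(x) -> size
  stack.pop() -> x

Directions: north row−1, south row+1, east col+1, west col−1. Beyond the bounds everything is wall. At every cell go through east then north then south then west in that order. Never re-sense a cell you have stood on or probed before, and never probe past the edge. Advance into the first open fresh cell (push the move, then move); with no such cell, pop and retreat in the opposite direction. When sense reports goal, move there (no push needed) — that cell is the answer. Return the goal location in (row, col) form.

==> maze.sense(dir: east)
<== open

==> stack.push(x: east)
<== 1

==> maze.move(dir: east)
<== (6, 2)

==> maze.sense(dir: east)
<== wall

==> maze.sense(dir: north)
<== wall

==> maze.sense(dir: south)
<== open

==> stack.push(x: south)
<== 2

==> maze.move(dir: south)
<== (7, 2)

==> maze.sense(dir: east)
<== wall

==> maze.sense(dir: west)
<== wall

==> stack.pop()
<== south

==> maze.move(dir: north)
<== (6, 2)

==> stack.pop()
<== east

==> maze.move(dir: west)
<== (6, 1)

==> maze.sense(dir: north)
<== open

==> stack.push(x: north)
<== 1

==> maze.move(dir: north)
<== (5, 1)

==> maze.sense(dir: north)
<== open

==> stack.push(x: north)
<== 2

==> maze.move(dir: north)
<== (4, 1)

==> maze.sense(dir: east)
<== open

==> stack.push(x: east)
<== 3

==> maze.move(dir: east)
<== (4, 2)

==> maze.sense(dir: east)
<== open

==> stack.push(x: east)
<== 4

==> maze.move(dir: east)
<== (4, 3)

==> maze.sense(dir: east)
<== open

==> stack.push(x: east)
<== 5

==> maze.move(dir: east)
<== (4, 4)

==> maze.sense(dir: east)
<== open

==> stack.push(x: east)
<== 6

==> maze.move(dir: east)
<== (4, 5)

==> maze.sense(dir: north)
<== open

==> stack.push(x: north)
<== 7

==> maze.move(dir: north)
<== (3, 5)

==> maze.sense(dir: north)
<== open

==> stack.push(x: north)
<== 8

==> maze.move(dir: north)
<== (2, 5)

==> maze.sense(dir: north)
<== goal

==> maze.move(dir: north)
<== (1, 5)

Answer: (1, 5)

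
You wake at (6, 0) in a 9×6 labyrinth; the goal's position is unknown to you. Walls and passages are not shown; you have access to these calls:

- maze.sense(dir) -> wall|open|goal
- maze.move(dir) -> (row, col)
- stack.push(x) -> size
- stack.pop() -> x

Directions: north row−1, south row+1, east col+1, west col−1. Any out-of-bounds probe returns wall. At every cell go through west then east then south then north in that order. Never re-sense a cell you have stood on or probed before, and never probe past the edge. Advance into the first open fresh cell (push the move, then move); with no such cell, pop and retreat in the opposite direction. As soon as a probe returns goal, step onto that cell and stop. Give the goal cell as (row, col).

→ maze.sense(dir='east')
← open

→ stack.push(x='east')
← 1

→ maze.move(dir='east')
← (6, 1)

→ maze.sense(dir='east')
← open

→ stack.push(x='east')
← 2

→ maze.move(dir='east')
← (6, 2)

→ maze.sense(dir='east')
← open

→ stack.push(x='east')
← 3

→ maze.move(dir='east')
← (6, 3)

→ maze.sense(dir='east')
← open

→ stack.push(x='east')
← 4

→ maze.move(dir='east')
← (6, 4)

→ maze.sense(dir='east')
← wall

→ maze.sense(dir='south')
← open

→ stack.push(x='south')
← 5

→ maze.move(dir='south')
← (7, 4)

→ maze.sense(dir='west')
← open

→ stack.push(x='west')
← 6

→ maze.move(dir='west')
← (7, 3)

→ maze.sense(dir='west')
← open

→ stack.push(x='west')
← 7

→ maze.move(dir='west')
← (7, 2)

→ maze.sense(dir='west')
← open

→ stack.push(x='west')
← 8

→ maze.move(dir='west')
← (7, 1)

→ maze.sense(dir='west')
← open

→ stack.push(x='west')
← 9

→ maze.move(dir='west')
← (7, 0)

→ maze.sense(dir='south')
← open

→ stack.push(x='south')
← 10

→ maze.move(dir='south')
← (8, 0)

→ maze.sense(dir='east')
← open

→ stack.push(x='east')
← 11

→ maze.move(dir='east')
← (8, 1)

→ maze.sense(dir='east')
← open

→ stack.push(x='east')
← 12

→ maze.move(dir='east')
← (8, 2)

→ maze.sense(dir='east')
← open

→ stack.push(x='east')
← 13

→ maze.move(dir='east')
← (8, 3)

→ maze.sense(dir='east')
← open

→ stack.push(x='east')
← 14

→ maze.move(dir='east')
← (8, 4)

→ maze.sense(dir='east')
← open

→ stack.push(x='east')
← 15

→ maze.move(dir='east')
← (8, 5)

→ maze.sense(dir='north')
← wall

→ stack.pop()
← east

→ maze.move(dir='west')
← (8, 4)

→ stack.pop()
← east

→ maze.move(dir='west')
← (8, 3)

→ stack.pop()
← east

→ maze.move(dir='west')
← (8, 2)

→ stack.pop()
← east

→ maze.move(dir='west')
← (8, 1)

→ stack.pop()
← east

→ maze.move(dir='west')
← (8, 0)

→ stack.pop()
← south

→ maze.move(dir='north')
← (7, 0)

→ stack.pop()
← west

→ maze.move(dir='east')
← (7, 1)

→ stack.pop()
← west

→ maze.move(dir='east')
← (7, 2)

→ stack.pop()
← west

→ maze.move(dir='east')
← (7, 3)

→ stack.pop()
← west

→ maze.move(dir='east')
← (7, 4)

→ stack.pop()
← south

→ maze.move(dir='north')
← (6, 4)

→ maze.sense(dir='north')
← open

→ stack.push(x='north')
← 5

→ maze.move(dir='north')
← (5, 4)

→ maze.sense(dir='west')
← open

→ stack.push(x='west')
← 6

→ maze.move(dir='west')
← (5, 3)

→ maze.sense(dir='west')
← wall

→ maze.sense(dir='north')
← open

→ stack.push(x='north')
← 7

→ maze.move(dir='north')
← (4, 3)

→ maze.sense(dir='west')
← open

→ stack.push(x='west')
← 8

→ maze.move(dir='west')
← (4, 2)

→ maze.sense(dir='west')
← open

→ stack.push(x='west')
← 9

→ maze.move(dir='west')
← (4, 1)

→ maze.sense(dir='west')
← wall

→ maze.sense(dir='south')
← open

→ stack.push(x='south')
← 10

→ maze.move(dir='south')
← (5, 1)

→ maze.sense(dir='west')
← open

→ stack.push(x='west')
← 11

→ maze.move(dir='west')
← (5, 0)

→ stack.pop()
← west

→ maze.move(dir='east')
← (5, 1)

→ stack.pop()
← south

→ maze.move(dir='north')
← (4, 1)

→ maze.sense(dir='north')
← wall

→ stack.pop()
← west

→ maze.move(dir='east')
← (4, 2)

→ maze.sense(dir='north')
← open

→ stack.push(x='north')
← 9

→ maze.move(dir='north')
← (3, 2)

→ maze.sense(dir='east')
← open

→ stack.push(x='east')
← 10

→ maze.move(dir='east')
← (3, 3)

→ maze.sense(dir='east')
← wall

→ maze.sense(dir='north')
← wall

→ stack.pop()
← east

→ maze.move(dir='west')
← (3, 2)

→ maze.sense(dir='north')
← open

→ stack.push(x='north')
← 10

→ maze.move(dir='north')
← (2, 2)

→ maze.sense(dir='west')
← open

→ stack.push(x='west')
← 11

→ maze.move(dir='west')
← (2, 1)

→ maze.sense(dir='west')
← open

→ stack.push(x='west')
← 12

→ maze.move(dir='west')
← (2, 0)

→ maze.sense(dir='south')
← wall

→ maze.sense(dir='north')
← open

→ stack.push(x='north')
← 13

→ maze.move(dir='north')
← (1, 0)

→ maze.sense(dir='east')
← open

→ stack.push(x='east')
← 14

→ maze.move(dir='east')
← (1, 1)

→ maze.sense(dir='east')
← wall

→ maze.sense(dir='north')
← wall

→ stack.pop()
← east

→ maze.move(dir='west')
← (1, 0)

→ maze.sense(dir='north')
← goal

→ maze.move(dir='north')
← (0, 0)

Answer: (0, 0)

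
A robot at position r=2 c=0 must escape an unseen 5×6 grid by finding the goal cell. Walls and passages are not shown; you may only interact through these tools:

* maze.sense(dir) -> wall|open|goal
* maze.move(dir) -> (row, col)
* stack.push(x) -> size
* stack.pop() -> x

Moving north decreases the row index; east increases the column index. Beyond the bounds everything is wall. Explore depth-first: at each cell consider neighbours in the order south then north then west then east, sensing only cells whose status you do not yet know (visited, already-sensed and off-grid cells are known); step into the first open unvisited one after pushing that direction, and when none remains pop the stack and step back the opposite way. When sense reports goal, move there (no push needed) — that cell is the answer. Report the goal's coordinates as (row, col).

# 1. maze.sense(dir='south') : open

# 2. stack.push(x='south') : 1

# 3. maze.move(dir='south') : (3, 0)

# 4. maze.sense(dir='south') : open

# 5. stack.push(x='south') : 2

# 6. maze.move(dir='south') : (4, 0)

# 7. maze.sense(dir='east') : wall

# 8. stack.pop() : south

# 9. maze.move(dir='north') : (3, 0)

# 10. maze.sense(dir='east') : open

# 11. stack.push(x='east') : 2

# 12. maze.move(dir='east') : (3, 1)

# 13. maze.sense(dir='north') : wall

# 14. maze.sense(dir='east') : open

# 15. stack.push(x='east') : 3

# 16. maze.move(dir='east') : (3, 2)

# 17. maze.sense(dir='south') : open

# 18. stack.push(x='south') : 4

# 19. maze.move(dir='south') : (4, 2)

# 20. maze.sense(dir='east') : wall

# 21. stack.pop() : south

# 22. maze.move(dir='north') : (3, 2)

# 23. maze.sense(dir='north') : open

# 24. stack.push(x='north') : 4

# 25. maze.move(dir='north') : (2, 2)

# 26. maze.sense(dir='north') : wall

# 27. maze.sense(dir='east') : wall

# 28. stack.pop() : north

# 29. maze.move(dir='south') : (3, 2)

# 30. maze.sense(dir='east') : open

# 31. stack.push(x='east') : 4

# 32. maze.move(dir='east') : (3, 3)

# 33. maze.sense(dir='east') : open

# 34. stack.push(x='east') : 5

# 35. maze.move(dir='east') : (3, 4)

# 36. maze.sense(dir='south') : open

# 37. stack.push(x='south') : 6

# 38. maze.move(dir='south') : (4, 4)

# 39. maze.sense(dir='east') : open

# 40. stack.push(x='east') : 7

# 41. maze.move(dir='east') : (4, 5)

# 42. maze.sense(dir='north') : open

# 43. stack.push(x='north') : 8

# 44. maze.move(dir='north') : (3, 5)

# 45. maze.sense(dir='north') : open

# 46. stack.push(x='north') : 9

# 47. maze.move(dir='north') : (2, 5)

# 48. maze.sense(dir='north') : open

# 49. stack.push(x='north') : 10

# 50. maze.move(dir='north') : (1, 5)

# 51. maze.sense(dir='north') : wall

# 52. maze.sense(dir='west') : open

# 53. stack.push(x='west') : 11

# 54. maze.move(dir='west') : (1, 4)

# 55. maze.sense(dir='south') : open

# 56. stack.push(x='south') : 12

# 57. maze.move(dir='south') : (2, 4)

# 58. stack.pop() : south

# 59. maze.move(dir='north') : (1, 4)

# 60. maze.sense(dir='north') : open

# 61. stack.push(x='north') : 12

# 62. maze.move(dir='north') : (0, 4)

# 63. maze.sense(dir='west') : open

# 64. stack.push(x='west') : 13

# 65. maze.move(dir='west') : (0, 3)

# 66. maze.sense(dir='south') : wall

# 67. maze.sense(dir='west') : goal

# 68. maze.move(dir='west') : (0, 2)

Answer: (0, 2)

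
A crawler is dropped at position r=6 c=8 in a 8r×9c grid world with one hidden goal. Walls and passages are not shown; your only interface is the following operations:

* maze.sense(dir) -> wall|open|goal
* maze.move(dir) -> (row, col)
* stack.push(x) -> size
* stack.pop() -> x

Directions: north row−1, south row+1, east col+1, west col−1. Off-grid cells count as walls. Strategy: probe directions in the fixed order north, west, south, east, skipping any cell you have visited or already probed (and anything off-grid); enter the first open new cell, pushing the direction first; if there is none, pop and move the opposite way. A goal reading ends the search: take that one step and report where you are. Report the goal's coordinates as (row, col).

% maze.sense dir=north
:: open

% stack.push x=north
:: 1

% maze.move dir=north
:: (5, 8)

% maze.sense dir=north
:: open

% stack.push x=north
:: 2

% maze.move dir=north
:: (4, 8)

% maze.sense dir=north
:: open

% stack.push x=north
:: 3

% maze.move dir=north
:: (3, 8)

% maze.sense dir=north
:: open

% stack.push x=north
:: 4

% maze.move dir=north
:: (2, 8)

% maze.sense dir=north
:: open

% stack.push x=north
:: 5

% maze.move dir=north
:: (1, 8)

% maze.sense dir=north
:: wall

% maze.sense dir=west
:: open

% stack.push x=west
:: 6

% maze.move dir=west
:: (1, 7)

% maze.sense dir=north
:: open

% stack.push x=north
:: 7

% maze.move dir=north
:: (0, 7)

% maze.sense dir=west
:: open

% stack.push x=west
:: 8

% maze.move dir=west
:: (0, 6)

% maze.sense dir=west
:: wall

% maze.sense dir=south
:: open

% stack.push x=south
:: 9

% maze.move dir=south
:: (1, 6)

% maze.sense dir=west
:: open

% stack.push x=west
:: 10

% maze.move dir=west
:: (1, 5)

% maze.sense dir=west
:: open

% stack.push x=west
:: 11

% maze.move dir=west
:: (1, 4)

% maze.sense dir=north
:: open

% stack.push x=north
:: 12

% maze.move dir=north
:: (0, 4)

% maze.sense dir=west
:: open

% stack.push x=west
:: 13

% maze.move dir=west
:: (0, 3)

% maze.sense dir=west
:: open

% stack.push x=west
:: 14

% maze.move dir=west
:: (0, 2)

% maze.sense dir=west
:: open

% stack.push x=west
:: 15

% maze.move dir=west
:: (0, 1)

% maze.sense dir=west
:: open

% stack.push x=west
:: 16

% maze.move dir=west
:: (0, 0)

% maze.sense dir=south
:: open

% stack.push x=south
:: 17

% maze.move dir=south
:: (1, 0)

% maze.sense dir=south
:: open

% stack.push x=south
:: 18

% maze.move dir=south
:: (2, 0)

% maze.sense dir=south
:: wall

% maze.sense dir=east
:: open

% stack.push x=east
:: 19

% maze.move dir=east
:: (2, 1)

% maze.sense dir=north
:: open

% stack.push x=north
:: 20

% maze.move dir=north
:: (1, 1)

% maze.sense dir=east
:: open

% stack.push x=east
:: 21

% maze.move dir=east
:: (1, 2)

% maze.sense dir=south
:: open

% stack.push x=south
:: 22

% maze.move dir=south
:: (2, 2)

% maze.sense dir=south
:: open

% stack.push x=south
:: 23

% maze.move dir=south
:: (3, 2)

% maze.sense dir=west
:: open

% stack.push x=west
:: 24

% maze.move dir=west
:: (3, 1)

% maze.sense dir=south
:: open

% stack.push x=south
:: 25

% maze.move dir=south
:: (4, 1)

% maze.sense dir=west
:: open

% stack.push x=west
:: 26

% maze.move dir=west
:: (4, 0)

% maze.sense dir=south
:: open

% stack.push x=south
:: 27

% maze.move dir=south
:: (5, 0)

% maze.sense dir=south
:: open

% stack.push x=south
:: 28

% maze.move dir=south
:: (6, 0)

% maze.sense dir=south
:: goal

% maze.move dir=south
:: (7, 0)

Answer: (7, 0)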